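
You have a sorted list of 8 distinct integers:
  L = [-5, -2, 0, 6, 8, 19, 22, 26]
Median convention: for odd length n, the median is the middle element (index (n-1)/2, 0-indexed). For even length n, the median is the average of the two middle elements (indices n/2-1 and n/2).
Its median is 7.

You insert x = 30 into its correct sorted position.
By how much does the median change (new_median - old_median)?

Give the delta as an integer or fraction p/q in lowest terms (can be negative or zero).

Answer: 1

Derivation:
Old median = 7
After inserting x = 30: new sorted = [-5, -2, 0, 6, 8, 19, 22, 26, 30]
New median = 8
Delta = 8 - 7 = 1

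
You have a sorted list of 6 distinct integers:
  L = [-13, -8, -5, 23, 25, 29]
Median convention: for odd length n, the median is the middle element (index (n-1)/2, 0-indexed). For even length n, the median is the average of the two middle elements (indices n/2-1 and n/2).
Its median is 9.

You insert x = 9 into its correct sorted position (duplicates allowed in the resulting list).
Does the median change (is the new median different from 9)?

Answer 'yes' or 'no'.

Old median = 9
Insert x = 9
New median = 9
Changed? no

Answer: no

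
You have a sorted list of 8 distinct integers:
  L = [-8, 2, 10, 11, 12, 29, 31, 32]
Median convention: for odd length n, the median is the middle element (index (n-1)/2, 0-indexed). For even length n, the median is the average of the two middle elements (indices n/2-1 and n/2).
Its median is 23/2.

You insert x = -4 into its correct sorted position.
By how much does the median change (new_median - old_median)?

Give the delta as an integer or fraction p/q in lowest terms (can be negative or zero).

Old median = 23/2
After inserting x = -4: new sorted = [-8, -4, 2, 10, 11, 12, 29, 31, 32]
New median = 11
Delta = 11 - 23/2 = -1/2

Answer: -1/2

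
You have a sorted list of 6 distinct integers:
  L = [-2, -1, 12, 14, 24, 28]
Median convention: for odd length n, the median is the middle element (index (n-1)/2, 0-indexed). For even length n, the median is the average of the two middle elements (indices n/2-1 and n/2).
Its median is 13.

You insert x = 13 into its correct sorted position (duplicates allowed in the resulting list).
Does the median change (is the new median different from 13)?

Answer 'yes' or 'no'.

Old median = 13
Insert x = 13
New median = 13
Changed? no

Answer: no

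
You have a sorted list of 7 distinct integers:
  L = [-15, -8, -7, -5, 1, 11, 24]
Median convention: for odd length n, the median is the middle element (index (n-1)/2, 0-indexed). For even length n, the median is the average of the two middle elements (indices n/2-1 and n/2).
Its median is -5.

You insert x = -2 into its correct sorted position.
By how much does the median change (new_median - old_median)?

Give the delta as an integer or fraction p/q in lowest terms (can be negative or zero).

Answer: 3/2

Derivation:
Old median = -5
After inserting x = -2: new sorted = [-15, -8, -7, -5, -2, 1, 11, 24]
New median = -7/2
Delta = -7/2 - -5 = 3/2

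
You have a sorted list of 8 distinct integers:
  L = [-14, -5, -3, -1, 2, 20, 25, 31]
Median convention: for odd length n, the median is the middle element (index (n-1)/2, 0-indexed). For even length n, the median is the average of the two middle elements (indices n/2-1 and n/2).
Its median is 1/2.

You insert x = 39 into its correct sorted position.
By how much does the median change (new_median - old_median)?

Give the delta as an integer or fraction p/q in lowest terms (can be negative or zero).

Answer: 3/2

Derivation:
Old median = 1/2
After inserting x = 39: new sorted = [-14, -5, -3, -1, 2, 20, 25, 31, 39]
New median = 2
Delta = 2 - 1/2 = 3/2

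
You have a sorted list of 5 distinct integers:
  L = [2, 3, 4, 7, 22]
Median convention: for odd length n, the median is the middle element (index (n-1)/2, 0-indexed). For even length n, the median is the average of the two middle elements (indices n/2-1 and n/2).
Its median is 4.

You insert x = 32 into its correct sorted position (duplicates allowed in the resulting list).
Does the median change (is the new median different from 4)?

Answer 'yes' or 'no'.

Answer: yes

Derivation:
Old median = 4
Insert x = 32
New median = 11/2
Changed? yes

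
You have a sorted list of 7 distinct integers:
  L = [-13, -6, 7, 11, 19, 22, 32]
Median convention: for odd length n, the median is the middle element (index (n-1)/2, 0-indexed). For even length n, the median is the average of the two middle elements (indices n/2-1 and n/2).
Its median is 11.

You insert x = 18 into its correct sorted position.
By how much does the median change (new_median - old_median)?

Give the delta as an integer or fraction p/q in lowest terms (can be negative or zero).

Answer: 7/2

Derivation:
Old median = 11
After inserting x = 18: new sorted = [-13, -6, 7, 11, 18, 19, 22, 32]
New median = 29/2
Delta = 29/2 - 11 = 7/2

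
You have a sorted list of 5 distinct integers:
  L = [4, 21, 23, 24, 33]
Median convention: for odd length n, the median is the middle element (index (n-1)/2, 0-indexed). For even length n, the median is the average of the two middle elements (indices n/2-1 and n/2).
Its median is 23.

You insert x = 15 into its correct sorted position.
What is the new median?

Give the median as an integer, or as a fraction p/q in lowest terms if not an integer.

Answer: 22

Derivation:
Old list (sorted, length 5): [4, 21, 23, 24, 33]
Old median = 23
Insert x = 15
Old length odd (5). Middle was index 2 = 23.
New length even (6). New median = avg of two middle elements.
x = 15: 1 elements are < x, 4 elements are > x.
New sorted list: [4, 15, 21, 23, 24, 33]
New median = 22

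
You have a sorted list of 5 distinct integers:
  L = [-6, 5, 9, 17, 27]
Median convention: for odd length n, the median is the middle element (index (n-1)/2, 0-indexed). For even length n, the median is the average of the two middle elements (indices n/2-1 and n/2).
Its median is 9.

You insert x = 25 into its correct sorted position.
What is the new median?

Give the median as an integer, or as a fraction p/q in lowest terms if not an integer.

Old list (sorted, length 5): [-6, 5, 9, 17, 27]
Old median = 9
Insert x = 25
Old length odd (5). Middle was index 2 = 9.
New length even (6). New median = avg of two middle elements.
x = 25: 4 elements are < x, 1 elements are > x.
New sorted list: [-6, 5, 9, 17, 25, 27]
New median = 13

Answer: 13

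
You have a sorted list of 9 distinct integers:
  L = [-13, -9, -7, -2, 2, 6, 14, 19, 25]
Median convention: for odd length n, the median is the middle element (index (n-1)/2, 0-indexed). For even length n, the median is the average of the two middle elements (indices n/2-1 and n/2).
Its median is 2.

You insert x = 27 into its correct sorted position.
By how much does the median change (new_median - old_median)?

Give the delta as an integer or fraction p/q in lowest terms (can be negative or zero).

Answer: 2

Derivation:
Old median = 2
After inserting x = 27: new sorted = [-13, -9, -7, -2, 2, 6, 14, 19, 25, 27]
New median = 4
Delta = 4 - 2 = 2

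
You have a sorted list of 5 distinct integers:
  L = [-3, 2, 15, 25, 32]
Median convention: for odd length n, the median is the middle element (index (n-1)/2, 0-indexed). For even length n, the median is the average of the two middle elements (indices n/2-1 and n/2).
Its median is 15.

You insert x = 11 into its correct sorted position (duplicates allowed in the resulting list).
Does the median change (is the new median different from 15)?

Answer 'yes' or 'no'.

Old median = 15
Insert x = 11
New median = 13
Changed? yes

Answer: yes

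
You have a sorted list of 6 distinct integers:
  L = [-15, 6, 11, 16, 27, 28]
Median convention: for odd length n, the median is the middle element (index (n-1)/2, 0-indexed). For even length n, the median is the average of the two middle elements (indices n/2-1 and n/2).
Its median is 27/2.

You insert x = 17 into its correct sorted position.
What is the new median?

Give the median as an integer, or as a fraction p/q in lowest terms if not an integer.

Old list (sorted, length 6): [-15, 6, 11, 16, 27, 28]
Old median = 27/2
Insert x = 17
Old length even (6). Middle pair: indices 2,3 = 11,16.
New length odd (7). New median = single middle element.
x = 17: 4 elements are < x, 2 elements are > x.
New sorted list: [-15, 6, 11, 16, 17, 27, 28]
New median = 16

Answer: 16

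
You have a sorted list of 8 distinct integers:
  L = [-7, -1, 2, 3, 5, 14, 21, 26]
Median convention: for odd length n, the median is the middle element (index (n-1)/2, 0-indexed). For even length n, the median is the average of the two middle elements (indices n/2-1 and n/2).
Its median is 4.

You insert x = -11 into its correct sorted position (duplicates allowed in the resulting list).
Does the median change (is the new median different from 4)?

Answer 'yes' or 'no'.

Answer: yes

Derivation:
Old median = 4
Insert x = -11
New median = 3
Changed? yes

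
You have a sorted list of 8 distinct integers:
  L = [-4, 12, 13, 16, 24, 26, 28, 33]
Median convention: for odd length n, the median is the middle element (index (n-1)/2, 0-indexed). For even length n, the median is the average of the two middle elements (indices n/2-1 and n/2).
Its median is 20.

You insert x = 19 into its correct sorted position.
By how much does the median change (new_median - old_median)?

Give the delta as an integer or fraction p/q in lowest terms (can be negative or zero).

Answer: -1

Derivation:
Old median = 20
After inserting x = 19: new sorted = [-4, 12, 13, 16, 19, 24, 26, 28, 33]
New median = 19
Delta = 19 - 20 = -1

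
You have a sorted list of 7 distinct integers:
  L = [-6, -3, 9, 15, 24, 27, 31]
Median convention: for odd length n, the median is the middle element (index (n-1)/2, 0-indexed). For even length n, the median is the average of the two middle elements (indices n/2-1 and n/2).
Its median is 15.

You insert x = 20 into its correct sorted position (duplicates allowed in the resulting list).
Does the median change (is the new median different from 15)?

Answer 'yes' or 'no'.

Old median = 15
Insert x = 20
New median = 35/2
Changed? yes

Answer: yes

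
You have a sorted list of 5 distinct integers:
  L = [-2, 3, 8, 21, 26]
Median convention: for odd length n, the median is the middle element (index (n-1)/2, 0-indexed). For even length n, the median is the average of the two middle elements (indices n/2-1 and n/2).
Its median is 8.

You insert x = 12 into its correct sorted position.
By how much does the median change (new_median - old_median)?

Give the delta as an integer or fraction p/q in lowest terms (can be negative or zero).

Old median = 8
After inserting x = 12: new sorted = [-2, 3, 8, 12, 21, 26]
New median = 10
Delta = 10 - 8 = 2

Answer: 2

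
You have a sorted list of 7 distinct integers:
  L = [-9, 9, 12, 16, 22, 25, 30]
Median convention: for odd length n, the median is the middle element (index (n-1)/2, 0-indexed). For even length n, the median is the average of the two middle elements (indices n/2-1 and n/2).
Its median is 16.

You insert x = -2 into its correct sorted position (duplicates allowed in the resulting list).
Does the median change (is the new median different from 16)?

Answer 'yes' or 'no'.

Old median = 16
Insert x = -2
New median = 14
Changed? yes

Answer: yes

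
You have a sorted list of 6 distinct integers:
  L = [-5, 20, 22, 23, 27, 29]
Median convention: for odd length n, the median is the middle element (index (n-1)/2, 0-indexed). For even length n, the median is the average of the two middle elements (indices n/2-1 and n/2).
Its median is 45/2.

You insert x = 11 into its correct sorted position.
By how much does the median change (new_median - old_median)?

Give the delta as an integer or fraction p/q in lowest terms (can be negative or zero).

Old median = 45/2
After inserting x = 11: new sorted = [-5, 11, 20, 22, 23, 27, 29]
New median = 22
Delta = 22 - 45/2 = -1/2

Answer: -1/2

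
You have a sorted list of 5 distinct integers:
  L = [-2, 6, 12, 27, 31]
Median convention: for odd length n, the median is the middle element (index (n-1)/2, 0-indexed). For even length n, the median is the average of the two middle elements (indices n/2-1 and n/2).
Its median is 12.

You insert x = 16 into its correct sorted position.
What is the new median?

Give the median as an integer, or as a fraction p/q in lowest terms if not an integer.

Answer: 14

Derivation:
Old list (sorted, length 5): [-2, 6, 12, 27, 31]
Old median = 12
Insert x = 16
Old length odd (5). Middle was index 2 = 12.
New length even (6). New median = avg of two middle elements.
x = 16: 3 elements are < x, 2 elements are > x.
New sorted list: [-2, 6, 12, 16, 27, 31]
New median = 14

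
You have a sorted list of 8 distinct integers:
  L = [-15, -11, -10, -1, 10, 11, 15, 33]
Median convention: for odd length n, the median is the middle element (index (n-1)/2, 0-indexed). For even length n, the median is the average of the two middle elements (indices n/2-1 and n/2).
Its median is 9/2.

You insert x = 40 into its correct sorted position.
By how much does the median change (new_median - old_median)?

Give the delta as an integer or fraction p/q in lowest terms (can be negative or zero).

Old median = 9/2
After inserting x = 40: new sorted = [-15, -11, -10, -1, 10, 11, 15, 33, 40]
New median = 10
Delta = 10 - 9/2 = 11/2

Answer: 11/2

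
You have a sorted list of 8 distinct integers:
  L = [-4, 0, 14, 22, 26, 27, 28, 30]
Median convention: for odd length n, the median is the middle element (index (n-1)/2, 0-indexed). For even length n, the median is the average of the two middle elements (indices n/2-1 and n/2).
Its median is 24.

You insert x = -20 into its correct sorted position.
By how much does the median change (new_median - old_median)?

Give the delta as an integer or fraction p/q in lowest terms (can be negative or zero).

Answer: -2

Derivation:
Old median = 24
After inserting x = -20: new sorted = [-20, -4, 0, 14, 22, 26, 27, 28, 30]
New median = 22
Delta = 22 - 24 = -2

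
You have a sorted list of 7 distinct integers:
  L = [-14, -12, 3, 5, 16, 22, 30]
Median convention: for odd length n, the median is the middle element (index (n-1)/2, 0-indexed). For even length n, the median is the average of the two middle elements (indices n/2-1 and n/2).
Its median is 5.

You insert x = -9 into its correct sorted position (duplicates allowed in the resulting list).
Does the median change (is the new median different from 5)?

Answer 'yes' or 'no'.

Old median = 5
Insert x = -9
New median = 4
Changed? yes

Answer: yes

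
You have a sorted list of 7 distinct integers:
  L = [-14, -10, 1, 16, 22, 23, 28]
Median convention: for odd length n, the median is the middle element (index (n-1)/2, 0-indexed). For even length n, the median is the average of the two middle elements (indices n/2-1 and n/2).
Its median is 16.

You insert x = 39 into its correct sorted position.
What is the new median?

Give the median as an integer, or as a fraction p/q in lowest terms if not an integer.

Answer: 19

Derivation:
Old list (sorted, length 7): [-14, -10, 1, 16, 22, 23, 28]
Old median = 16
Insert x = 39
Old length odd (7). Middle was index 3 = 16.
New length even (8). New median = avg of two middle elements.
x = 39: 7 elements are < x, 0 elements are > x.
New sorted list: [-14, -10, 1, 16, 22, 23, 28, 39]
New median = 19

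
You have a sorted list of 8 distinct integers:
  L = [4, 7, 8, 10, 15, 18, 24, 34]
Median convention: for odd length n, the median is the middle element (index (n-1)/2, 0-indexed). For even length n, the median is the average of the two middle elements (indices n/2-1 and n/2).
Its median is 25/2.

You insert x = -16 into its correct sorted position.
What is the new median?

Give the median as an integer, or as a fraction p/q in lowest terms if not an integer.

Old list (sorted, length 8): [4, 7, 8, 10, 15, 18, 24, 34]
Old median = 25/2
Insert x = -16
Old length even (8). Middle pair: indices 3,4 = 10,15.
New length odd (9). New median = single middle element.
x = -16: 0 elements are < x, 8 elements are > x.
New sorted list: [-16, 4, 7, 8, 10, 15, 18, 24, 34]
New median = 10

Answer: 10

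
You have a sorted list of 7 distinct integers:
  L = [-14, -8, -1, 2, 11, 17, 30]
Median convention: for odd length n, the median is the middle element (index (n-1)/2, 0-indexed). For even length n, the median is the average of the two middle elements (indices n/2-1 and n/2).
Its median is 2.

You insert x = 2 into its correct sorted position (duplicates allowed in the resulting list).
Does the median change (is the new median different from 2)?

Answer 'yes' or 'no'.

Answer: no

Derivation:
Old median = 2
Insert x = 2
New median = 2
Changed? no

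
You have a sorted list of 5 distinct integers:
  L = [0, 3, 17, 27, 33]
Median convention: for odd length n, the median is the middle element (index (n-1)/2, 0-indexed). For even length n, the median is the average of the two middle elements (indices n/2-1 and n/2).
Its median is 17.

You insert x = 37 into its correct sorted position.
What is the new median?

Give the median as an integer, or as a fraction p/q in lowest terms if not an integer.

Old list (sorted, length 5): [0, 3, 17, 27, 33]
Old median = 17
Insert x = 37
Old length odd (5). Middle was index 2 = 17.
New length even (6). New median = avg of two middle elements.
x = 37: 5 elements are < x, 0 elements are > x.
New sorted list: [0, 3, 17, 27, 33, 37]
New median = 22

Answer: 22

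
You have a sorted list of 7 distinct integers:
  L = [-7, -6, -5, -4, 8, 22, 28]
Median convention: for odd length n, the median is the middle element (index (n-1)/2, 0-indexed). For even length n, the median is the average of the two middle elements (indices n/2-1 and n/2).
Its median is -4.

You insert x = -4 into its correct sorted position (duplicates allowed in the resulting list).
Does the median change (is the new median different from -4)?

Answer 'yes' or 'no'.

Old median = -4
Insert x = -4
New median = -4
Changed? no

Answer: no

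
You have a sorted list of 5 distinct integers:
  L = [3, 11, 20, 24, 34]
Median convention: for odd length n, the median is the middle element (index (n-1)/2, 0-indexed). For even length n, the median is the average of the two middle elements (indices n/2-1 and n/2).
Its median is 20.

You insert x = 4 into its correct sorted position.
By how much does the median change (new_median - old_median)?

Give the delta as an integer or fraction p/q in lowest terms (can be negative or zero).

Answer: -9/2

Derivation:
Old median = 20
After inserting x = 4: new sorted = [3, 4, 11, 20, 24, 34]
New median = 31/2
Delta = 31/2 - 20 = -9/2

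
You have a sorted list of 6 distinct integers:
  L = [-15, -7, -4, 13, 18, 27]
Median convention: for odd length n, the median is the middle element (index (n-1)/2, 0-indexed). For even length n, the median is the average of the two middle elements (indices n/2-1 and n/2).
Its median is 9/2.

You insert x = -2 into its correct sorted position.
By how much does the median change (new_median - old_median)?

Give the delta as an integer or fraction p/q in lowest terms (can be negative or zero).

Old median = 9/2
After inserting x = -2: new sorted = [-15, -7, -4, -2, 13, 18, 27]
New median = -2
Delta = -2 - 9/2 = -13/2

Answer: -13/2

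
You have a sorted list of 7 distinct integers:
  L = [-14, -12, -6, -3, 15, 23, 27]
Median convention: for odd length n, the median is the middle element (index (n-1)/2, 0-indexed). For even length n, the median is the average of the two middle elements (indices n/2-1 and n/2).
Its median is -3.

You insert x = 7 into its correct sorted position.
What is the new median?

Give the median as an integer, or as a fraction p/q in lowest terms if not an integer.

Old list (sorted, length 7): [-14, -12, -6, -3, 15, 23, 27]
Old median = -3
Insert x = 7
Old length odd (7). Middle was index 3 = -3.
New length even (8). New median = avg of two middle elements.
x = 7: 4 elements are < x, 3 elements are > x.
New sorted list: [-14, -12, -6, -3, 7, 15, 23, 27]
New median = 2

Answer: 2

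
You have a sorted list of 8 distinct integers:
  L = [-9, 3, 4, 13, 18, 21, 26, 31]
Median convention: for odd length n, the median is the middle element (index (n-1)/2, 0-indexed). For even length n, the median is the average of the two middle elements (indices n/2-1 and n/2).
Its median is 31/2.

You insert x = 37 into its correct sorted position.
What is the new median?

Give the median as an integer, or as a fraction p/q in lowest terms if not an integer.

Old list (sorted, length 8): [-9, 3, 4, 13, 18, 21, 26, 31]
Old median = 31/2
Insert x = 37
Old length even (8). Middle pair: indices 3,4 = 13,18.
New length odd (9). New median = single middle element.
x = 37: 8 elements are < x, 0 elements are > x.
New sorted list: [-9, 3, 4, 13, 18, 21, 26, 31, 37]
New median = 18

Answer: 18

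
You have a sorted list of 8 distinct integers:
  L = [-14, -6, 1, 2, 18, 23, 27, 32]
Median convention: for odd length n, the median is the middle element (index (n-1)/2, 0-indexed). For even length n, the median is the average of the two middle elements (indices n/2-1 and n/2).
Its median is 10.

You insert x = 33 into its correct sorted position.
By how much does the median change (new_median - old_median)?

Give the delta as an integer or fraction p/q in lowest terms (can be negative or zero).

Answer: 8

Derivation:
Old median = 10
After inserting x = 33: new sorted = [-14, -6, 1, 2, 18, 23, 27, 32, 33]
New median = 18
Delta = 18 - 10 = 8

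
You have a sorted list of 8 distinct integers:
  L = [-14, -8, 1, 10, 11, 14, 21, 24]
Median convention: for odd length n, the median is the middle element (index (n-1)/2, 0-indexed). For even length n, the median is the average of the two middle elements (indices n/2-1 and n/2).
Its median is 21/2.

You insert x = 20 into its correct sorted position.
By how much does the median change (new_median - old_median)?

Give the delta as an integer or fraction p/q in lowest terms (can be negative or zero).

Old median = 21/2
After inserting x = 20: new sorted = [-14, -8, 1, 10, 11, 14, 20, 21, 24]
New median = 11
Delta = 11 - 21/2 = 1/2

Answer: 1/2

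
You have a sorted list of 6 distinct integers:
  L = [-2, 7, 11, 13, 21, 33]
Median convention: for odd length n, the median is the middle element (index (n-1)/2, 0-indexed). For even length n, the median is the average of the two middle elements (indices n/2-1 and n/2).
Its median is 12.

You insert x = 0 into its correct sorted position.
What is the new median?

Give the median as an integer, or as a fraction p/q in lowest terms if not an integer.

Old list (sorted, length 6): [-2, 7, 11, 13, 21, 33]
Old median = 12
Insert x = 0
Old length even (6). Middle pair: indices 2,3 = 11,13.
New length odd (7). New median = single middle element.
x = 0: 1 elements are < x, 5 elements are > x.
New sorted list: [-2, 0, 7, 11, 13, 21, 33]
New median = 11

Answer: 11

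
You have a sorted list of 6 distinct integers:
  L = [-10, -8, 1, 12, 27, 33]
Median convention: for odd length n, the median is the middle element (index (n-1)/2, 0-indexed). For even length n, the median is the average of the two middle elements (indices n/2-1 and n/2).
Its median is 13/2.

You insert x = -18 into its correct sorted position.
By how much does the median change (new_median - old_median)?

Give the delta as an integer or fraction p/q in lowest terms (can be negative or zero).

Old median = 13/2
After inserting x = -18: new sorted = [-18, -10, -8, 1, 12, 27, 33]
New median = 1
Delta = 1 - 13/2 = -11/2

Answer: -11/2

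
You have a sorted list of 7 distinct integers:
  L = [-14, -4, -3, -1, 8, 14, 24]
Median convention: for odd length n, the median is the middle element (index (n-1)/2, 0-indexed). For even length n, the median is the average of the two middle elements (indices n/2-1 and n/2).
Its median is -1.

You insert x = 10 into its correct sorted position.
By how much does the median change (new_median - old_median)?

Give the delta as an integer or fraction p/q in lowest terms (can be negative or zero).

Old median = -1
After inserting x = 10: new sorted = [-14, -4, -3, -1, 8, 10, 14, 24]
New median = 7/2
Delta = 7/2 - -1 = 9/2

Answer: 9/2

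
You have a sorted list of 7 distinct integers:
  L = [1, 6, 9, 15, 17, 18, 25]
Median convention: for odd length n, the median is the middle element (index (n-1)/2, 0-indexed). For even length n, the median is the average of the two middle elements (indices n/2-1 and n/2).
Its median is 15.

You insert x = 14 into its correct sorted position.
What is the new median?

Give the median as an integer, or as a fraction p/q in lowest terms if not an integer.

Old list (sorted, length 7): [1, 6, 9, 15, 17, 18, 25]
Old median = 15
Insert x = 14
Old length odd (7). Middle was index 3 = 15.
New length even (8). New median = avg of two middle elements.
x = 14: 3 elements are < x, 4 elements are > x.
New sorted list: [1, 6, 9, 14, 15, 17, 18, 25]
New median = 29/2

Answer: 29/2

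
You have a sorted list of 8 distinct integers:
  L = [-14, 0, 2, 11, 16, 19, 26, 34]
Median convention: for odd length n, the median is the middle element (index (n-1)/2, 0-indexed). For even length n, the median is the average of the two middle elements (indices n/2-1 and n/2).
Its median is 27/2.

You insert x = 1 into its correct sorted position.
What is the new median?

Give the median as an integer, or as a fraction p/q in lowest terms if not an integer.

Answer: 11

Derivation:
Old list (sorted, length 8): [-14, 0, 2, 11, 16, 19, 26, 34]
Old median = 27/2
Insert x = 1
Old length even (8). Middle pair: indices 3,4 = 11,16.
New length odd (9). New median = single middle element.
x = 1: 2 elements are < x, 6 elements are > x.
New sorted list: [-14, 0, 1, 2, 11, 16, 19, 26, 34]
New median = 11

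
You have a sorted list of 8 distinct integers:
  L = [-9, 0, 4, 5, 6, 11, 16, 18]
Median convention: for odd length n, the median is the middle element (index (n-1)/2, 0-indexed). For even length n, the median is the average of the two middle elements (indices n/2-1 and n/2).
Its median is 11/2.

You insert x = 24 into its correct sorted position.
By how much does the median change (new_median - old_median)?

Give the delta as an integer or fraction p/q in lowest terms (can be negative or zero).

Answer: 1/2

Derivation:
Old median = 11/2
After inserting x = 24: new sorted = [-9, 0, 4, 5, 6, 11, 16, 18, 24]
New median = 6
Delta = 6 - 11/2 = 1/2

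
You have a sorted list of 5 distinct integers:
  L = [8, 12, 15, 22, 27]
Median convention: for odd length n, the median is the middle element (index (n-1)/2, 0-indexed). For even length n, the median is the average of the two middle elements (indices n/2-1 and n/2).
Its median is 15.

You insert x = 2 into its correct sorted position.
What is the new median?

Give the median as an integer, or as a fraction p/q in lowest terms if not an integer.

Answer: 27/2

Derivation:
Old list (sorted, length 5): [8, 12, 15, 22, 27]
Old median = 15
Insert x = 2
Old length odd (5). Middle was index 2 = 15.
New length even (6). New median = avg of two middle elements.
x = 2: 0 elements are < x, 5 elements are > x.
New sorted list: [2, 8, 12, 15, 22, 27]
New median = 27/2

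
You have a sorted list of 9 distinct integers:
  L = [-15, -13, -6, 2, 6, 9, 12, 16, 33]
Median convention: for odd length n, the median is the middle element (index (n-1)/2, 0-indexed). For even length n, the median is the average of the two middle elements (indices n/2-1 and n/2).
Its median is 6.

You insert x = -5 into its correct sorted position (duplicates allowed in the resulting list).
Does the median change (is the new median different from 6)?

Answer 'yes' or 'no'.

Answer: yes

Derivation:
Old median = 6
Insert x = -5
New median = 4
Changed? yes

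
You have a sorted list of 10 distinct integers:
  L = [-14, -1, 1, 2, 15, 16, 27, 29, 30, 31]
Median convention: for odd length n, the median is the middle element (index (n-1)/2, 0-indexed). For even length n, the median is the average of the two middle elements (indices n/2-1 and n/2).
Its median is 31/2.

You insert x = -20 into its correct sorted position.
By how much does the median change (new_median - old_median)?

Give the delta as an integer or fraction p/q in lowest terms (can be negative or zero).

Old median = 31/2
After inserting x = -20: new sorted = [-20, -14, -1, 1, 2, 15, 16, 27, 29, 30, 31]
New median = 15
Delta = 15 - 31/2 = -1/2

Answer: -1/2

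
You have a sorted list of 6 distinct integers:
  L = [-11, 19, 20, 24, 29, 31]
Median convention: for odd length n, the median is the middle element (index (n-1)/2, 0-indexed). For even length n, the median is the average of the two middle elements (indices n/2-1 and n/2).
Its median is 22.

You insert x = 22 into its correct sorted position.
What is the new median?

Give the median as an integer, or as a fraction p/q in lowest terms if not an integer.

Old list (sorted, length 6): [-11, 19, 20, 24, 29, 31]
Old median = 22
Insert x = 22
Old length even (6). Middle pair: indices 2,3 = 20,24.
New length odd (7). New median = single middle element.
x = 22: 3 elements are < x, 3 elements are > x.
New sorted list: [-11, 19, 20, 22, 24, 29, 31]
New median = 22

Answer: 22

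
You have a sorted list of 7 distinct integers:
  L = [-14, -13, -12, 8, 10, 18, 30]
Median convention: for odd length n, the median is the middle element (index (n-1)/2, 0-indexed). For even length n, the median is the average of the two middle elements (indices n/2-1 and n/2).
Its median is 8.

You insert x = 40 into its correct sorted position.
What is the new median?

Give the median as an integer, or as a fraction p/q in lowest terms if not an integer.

Old list (sorted, length 7): [-14, -13, -12, 8, 10, 18, 30]
Old median = 8
Insert x = 40
Old length odd (7). Middle was index 3 = 8.
New length even (8). New median = avg of two middle elements.
x = 40: 7 elements are < x, 0 elements are > x.
New sorted list: [-14, -13, -12, 8, 10, 18, 30, 40]
New median = 9

Answer: 9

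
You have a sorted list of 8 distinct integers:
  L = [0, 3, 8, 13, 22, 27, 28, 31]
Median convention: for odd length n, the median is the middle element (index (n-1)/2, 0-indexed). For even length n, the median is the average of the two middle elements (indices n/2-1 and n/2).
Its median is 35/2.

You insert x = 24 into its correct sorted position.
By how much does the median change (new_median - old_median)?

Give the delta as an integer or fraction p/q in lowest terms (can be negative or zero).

Answer: 9/2

Derivation:
Old median = 35/2
After inserting x = 24: new sorted = [0, 3, 8, 13, 22, 24, 27, 28, 31]
New median = 22
Delta = 22 - 35/2 = 9/2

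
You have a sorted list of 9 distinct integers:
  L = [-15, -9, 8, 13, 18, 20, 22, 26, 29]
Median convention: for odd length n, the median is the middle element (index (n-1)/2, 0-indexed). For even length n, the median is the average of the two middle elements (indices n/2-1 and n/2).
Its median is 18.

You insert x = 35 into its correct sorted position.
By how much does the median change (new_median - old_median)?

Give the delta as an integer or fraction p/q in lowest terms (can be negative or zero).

Answer: 1

Derivation:
Old median = 18
After inserting x = 35: new sorted = [-15, -9, 8, 13, 18, 20, 22, 26, 29, 35]
New median = 19
Delta = 19 - 18 = 1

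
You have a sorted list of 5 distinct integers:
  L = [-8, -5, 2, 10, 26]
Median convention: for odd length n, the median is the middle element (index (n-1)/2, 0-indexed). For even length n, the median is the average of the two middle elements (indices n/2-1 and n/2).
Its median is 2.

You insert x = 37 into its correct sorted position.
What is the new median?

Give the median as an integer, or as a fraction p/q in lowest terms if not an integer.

Answer: 6

Derivation:
Old list (sorted, length 5): [-8, -5, 2, 10, 26]
Old median = 2
Insert x = 37
Old length odd (5). Middle was index 2 = 2.
New length even (6). New median = avg of two middle elements.
x = 37: 5 elements are < x, 0 elements are > x.
New sorted list: [-8, -5, 2, 10, 26, 37]
New median = 6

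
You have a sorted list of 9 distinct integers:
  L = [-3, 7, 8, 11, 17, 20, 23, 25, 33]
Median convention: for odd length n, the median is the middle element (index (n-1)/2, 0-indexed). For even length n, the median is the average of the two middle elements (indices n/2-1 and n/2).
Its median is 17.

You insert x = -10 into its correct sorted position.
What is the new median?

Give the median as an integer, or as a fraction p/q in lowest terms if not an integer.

Old list (sorted, length 9): [-3, 7, 8, 11, 17, 20, 23, 25, 33]
Old median = 17
Insert x = -10
Old length odd (9). Middle was index 4 = 17.
New length even (10). New median = avg of two middle elements.
x = -10: 0 elements are < x, 9 elements are > x.
New sorted list: [-10, -3, 7, 8, 11, 17, 20, 23, 25, 33]
New median = 14

Answer: 14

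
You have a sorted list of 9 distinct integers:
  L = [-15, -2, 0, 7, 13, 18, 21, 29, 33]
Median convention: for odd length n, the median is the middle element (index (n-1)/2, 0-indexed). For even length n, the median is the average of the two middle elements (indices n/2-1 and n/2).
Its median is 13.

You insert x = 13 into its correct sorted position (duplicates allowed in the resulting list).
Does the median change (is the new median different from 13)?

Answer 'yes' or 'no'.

Old median = 13
Insert x = 13
New median = 13
Changed? no

Answer: no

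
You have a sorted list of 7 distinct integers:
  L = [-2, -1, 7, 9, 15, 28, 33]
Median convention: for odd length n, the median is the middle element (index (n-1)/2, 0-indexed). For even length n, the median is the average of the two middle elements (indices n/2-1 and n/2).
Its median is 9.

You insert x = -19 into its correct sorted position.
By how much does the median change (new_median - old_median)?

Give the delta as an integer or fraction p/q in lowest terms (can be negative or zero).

Old median = 9
After inserting x = -19: new sorted = [-19, -2, -1, 7, 9, 15, 28, 33]
New median = 8
Delta = 8 - 9 = -1

Answer: -1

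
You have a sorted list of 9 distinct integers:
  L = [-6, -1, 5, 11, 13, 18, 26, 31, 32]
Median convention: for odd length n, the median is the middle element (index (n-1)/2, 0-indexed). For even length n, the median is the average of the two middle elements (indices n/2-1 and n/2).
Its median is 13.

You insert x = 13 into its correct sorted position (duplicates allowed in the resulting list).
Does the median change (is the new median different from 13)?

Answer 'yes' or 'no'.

Answer: no

Derivation:
Old median = 13
Insert x = 13
New median = 13
Changed? no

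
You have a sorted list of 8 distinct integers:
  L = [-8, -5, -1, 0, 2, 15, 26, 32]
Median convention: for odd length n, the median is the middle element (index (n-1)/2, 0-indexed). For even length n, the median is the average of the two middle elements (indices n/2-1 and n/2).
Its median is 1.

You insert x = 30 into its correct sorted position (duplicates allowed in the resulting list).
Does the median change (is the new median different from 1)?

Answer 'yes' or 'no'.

Answer: yes

Derivation:
Old median = 1
Insert x = 30
New median = 2
Changed? yes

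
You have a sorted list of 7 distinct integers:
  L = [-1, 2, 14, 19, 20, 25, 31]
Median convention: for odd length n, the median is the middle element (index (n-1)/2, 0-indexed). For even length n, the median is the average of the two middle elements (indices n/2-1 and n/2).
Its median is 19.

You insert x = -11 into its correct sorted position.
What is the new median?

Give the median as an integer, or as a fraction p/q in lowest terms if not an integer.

Old list (sorted, length 7): [-1, 2, 14, 19, 20, 25, 31]
Old median = 19
Insert x = -11
Old length odd (7). Middle was index 3 = 19.
New length even (8). New median = avg of two middle elements.
x = -11: 0 elements are < x, 7 elements are > x.
New sorted list: [-11, -1, 2, 14, 19, 20, 25, 31]
New median = 33/2

Answer: 33/2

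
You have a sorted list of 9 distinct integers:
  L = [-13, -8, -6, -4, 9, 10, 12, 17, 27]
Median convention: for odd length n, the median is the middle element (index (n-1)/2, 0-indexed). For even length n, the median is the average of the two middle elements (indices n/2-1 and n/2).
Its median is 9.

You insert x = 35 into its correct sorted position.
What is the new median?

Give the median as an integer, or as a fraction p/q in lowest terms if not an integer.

Answer: 19/2

Derivation:
Old list (sorted, length 9): [-13, -8, -6, -4, 9, 10, 12, 17, 27]
Old median = 9
Insert x = 35
Old length odd (9). Middle was index 4 = 9.
New length even (10). New median = avg of two middle elements.
x = 35: 9 elements are < x, 0 elements are > x.
New sorted list: [-13, -8, -6, -4, 9, 10, 12, 17, 27, 35]
New median = 19/2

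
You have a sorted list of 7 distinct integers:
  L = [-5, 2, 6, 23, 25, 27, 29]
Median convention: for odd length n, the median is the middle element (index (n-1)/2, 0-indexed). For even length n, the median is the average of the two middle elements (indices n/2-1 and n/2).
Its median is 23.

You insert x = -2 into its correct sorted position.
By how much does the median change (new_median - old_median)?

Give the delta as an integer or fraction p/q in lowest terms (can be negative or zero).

Answer: -17/2

Derivation:
Old median = 23
After inserting x = -2: new sorted = [-5, -2, 2, 6, 23, 25, 27, 29]
New median = 29/2
Delta = 29/2 - 23 = -17/2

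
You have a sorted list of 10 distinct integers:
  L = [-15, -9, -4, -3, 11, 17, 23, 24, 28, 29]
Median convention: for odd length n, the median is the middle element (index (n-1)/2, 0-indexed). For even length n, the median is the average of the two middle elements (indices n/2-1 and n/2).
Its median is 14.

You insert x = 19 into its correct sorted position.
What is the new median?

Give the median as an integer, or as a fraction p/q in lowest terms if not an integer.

Old list (sorted, length 10): [-15, -9, -4, -3, 11, 17, 23, 24, 28, 29]
Old median = 14
Insert x = 19
Old length even (10). Middle pair: indices 4,5 = 11,17.
New length odd (11). New median = single middle element.
x = 19: 6 elements are < x, 4 elements are > x.
New sorted list: [-15, -9, -4, -3, 11, 17, 19, 23, 24, 28, 29]
New median = 17

Answer: 17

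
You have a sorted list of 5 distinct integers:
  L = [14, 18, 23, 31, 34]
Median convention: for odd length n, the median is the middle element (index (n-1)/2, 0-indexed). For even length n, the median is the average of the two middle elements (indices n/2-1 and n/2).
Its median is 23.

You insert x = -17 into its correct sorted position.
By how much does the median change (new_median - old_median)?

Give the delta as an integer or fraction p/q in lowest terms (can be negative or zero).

Answer: -5/2

Derivation:
Old median = 23
After inserting x = -17: new sorted = [-17, 14, 18, 23, 31, 34]
New median = 41/2
Delta = 41/2 - 23 = -5/2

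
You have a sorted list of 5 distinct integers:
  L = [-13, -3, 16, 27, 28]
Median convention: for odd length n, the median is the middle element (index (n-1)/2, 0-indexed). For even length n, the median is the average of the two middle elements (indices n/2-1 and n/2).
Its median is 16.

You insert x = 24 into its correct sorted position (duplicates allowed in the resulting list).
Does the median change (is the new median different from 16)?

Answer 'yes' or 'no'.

Answer: yes

Derivation:
Old median = 16
Insert x = 24
New median = 20
Changed? yes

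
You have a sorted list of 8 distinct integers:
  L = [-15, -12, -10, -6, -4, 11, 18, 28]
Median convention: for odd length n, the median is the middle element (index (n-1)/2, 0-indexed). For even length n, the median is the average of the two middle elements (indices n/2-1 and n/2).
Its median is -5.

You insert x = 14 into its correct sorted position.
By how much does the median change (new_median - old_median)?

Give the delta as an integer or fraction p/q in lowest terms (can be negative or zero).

Answer: 1

Derivation:
Old median = -5
After inserting x = 14: new sorted = [-15, -12, -10, -6, -4, 11, 14, 18, 28]
New median = -4
Delta = -4 - -5 = 1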